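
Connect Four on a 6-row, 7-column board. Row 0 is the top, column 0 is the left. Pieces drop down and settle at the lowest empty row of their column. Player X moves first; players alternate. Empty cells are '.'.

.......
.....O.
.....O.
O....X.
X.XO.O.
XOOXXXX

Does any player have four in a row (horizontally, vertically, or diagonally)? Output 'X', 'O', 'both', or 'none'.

X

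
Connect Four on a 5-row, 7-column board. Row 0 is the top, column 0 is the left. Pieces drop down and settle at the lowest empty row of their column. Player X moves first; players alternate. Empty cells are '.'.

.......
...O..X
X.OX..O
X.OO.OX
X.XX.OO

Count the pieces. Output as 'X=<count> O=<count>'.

X=8 O=8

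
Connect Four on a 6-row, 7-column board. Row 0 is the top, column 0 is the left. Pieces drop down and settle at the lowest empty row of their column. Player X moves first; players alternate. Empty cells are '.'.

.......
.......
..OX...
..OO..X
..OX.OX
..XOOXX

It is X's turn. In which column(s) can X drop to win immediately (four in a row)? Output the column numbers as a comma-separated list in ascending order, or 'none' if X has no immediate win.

col 0: drop X → no win
col 1: drop X → no win
col 2: drop X → no win
col 3: drop X → no win
col 4: drop X → no win
col 5: drop X → no win
col 6: drop X → WIN!

Answer: 6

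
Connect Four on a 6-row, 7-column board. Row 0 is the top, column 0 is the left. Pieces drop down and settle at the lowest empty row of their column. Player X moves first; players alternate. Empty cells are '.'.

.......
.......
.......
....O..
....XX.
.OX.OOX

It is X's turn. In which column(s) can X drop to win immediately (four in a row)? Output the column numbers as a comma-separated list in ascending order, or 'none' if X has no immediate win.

Answer: none

Derivation:
col 0: drop X → no win
col 1: drop X → no win
col 2: drop X → no win
col 3: drop X → no win
col 4: drop X → no win
col 5: drop X → no win
col 6: drop X → no win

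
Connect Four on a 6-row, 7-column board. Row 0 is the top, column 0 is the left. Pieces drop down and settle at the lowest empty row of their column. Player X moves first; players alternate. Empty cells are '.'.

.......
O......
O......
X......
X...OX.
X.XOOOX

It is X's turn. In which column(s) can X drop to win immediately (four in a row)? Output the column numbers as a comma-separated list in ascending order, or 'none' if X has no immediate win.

col 0: drop X → no win
col 1: drop X → no win
col 2: drop X → no win
col 3: drop X → no win
col 4: drop X → no win
col 5: drop X → no win
col 6: drop X → no win

Answer: none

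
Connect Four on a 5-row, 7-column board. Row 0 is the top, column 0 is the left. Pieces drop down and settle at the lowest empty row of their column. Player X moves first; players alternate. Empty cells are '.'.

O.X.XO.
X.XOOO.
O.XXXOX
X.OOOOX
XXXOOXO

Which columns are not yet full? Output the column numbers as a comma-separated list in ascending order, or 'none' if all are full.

col 0: top cell = 'O' → FULL
col 1: top cell = '.' → open
col 2: top cell = 'X' → FULL
col 3: top cell = '.' → open
col 4: top cell = 'X' → FULL
col 5: top cell = 'O' → FULL
col 6: top cell = '.' → open

Answer: 1,3,6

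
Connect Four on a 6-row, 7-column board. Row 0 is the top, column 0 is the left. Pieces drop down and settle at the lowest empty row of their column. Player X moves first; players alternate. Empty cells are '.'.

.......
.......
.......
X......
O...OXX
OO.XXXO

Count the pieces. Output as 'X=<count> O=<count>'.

X=6 O=5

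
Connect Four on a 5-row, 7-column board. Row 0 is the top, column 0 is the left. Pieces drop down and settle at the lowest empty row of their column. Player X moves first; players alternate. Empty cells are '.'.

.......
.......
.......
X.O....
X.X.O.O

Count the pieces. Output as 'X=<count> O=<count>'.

X=3 O=3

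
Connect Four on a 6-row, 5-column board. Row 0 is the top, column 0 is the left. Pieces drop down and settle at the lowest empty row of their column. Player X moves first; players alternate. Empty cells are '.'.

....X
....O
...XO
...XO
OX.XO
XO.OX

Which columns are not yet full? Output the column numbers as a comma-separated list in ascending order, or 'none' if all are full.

Answer: 0,1,2,3

Derivation:
col 0: top cell = '.' → open
col 1: top cell = '.' → open
col 2: top cell = '.' → open
col 3: top cell = '.' → open
col 4: top cell = 'X' → FULL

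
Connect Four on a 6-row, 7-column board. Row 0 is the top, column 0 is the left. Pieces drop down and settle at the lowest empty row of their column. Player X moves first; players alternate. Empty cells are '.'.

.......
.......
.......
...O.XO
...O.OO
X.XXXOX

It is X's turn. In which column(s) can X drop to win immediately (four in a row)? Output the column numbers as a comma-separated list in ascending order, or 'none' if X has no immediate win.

col 0: drop X → no win
col 1: drop X → WIN!
col 2: drop X → no win
col 3: drop X → no win
col 4: drop X → no win
col 5: drop X → no win
col 6: drop X → no win

Answer: 1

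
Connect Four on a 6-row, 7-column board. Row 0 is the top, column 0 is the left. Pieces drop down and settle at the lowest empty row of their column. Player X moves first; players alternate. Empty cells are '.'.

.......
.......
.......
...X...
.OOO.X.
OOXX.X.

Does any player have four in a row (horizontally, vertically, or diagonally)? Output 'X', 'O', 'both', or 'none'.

none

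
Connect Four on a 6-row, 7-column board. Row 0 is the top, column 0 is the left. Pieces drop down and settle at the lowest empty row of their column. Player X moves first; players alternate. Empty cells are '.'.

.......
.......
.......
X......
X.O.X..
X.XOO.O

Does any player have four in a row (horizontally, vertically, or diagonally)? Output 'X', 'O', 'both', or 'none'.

none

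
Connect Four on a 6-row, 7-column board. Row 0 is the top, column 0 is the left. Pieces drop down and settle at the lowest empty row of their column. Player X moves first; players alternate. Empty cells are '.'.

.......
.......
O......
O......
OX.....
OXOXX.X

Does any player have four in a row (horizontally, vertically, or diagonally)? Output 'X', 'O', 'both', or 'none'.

O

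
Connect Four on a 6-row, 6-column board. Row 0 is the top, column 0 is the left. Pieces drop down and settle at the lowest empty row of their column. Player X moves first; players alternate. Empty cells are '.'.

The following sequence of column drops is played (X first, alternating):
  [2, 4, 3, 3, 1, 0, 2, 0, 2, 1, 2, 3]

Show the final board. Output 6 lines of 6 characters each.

Answer: ......
......
..X...
..XO..
OOXO..
OXXXO.

Derivation:
Move 1: X drops in col 2, lands at row 5
Move 2: O drops in col 4, lands at row 5
Move 3: X drops in col 3, lands at row 5
Move 4: O drops in col 3, lands at row 4
Move 5: X drops in col 1, lands at row 5
Move 6: O drops in col 0, lands at row 5
Move 7: X drops in col 2, lands at row 4
Move 8: O drops in col 0, lands at row 4
Move 9: X drops in col 2, lands at row 3
Move 10: O drops in col 1, lands at row 4
Move 11: X drops in col 2, lands at row 2
Move 12: O drops in col 3, lands at row 3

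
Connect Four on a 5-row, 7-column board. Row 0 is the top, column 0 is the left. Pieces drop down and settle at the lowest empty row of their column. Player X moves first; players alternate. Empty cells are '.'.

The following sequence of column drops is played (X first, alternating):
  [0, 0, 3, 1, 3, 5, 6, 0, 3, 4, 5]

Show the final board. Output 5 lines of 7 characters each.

Move 1: X drops in col 0, lands at row 4
Move 2: O drops in col 0, lands at row 3
Move 3: X drops in col 3, lands at row 4
Move 4: O drops in col 1, lands at row 4
Move 5: X drops in col 3, lands at row 3
Move 6: O drops in col 5, lands at row 4
Move 7: X drops in col 6, lands at row 4
Move 8: O drops in col 0, lands at row 2
Move 9: X drops in col 3, lands at row 2
Move 10: O drops in col 4, lands at row 4
Move 11: X drops in col 5, lands at row 3

Answer: .......
.......
O..X...
O..X.X.
XO.XOOX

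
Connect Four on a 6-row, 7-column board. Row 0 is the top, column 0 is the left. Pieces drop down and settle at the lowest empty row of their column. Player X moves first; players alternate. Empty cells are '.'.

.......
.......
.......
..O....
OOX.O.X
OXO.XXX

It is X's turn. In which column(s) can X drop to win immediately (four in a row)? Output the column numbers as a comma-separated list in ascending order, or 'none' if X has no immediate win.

Answer: 3

Derivation:
col 0: drop X → no win
col 1: drop X → no win
col 2: drop X → no win
col 3: drop X → WIN!
col 4: drop X → no win
col 5: drop X → no win
col 6: drop X → no win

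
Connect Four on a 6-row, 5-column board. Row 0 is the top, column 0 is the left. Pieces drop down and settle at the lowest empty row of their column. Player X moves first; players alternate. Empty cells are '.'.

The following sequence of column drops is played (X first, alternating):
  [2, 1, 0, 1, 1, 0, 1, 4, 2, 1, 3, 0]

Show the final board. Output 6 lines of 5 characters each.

Answer: .....
.O...
.X...
OX...
OOX..
XOXXO

Derivation:
Move 1: X drops in col 2, lands at row 5
Move 2: O drops in col 1, lands at row 5
Move 3: X drops in col 0, lands at row 5
Move 4: O drops in col 1, lands at row 4
Move 5: X drops in col 1, lands at row 3
Move 6: O drops in col 0, lands at row 4
Move 7: X drops in col 1, lands at row 2
Move 8: O drops in col 4, lands at row 5
Move 9: X drops in col 2, lands at row 4
Move 10: O drops in col 1, lands at row 1
Move 11: X drops in col 3, lands at row 5
Move 12: O drops in col 0, lands at row 3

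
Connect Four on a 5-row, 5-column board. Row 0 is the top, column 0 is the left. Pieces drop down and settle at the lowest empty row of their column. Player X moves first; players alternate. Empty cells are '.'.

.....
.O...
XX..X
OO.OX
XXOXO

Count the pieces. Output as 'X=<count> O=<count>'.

X=7 O=6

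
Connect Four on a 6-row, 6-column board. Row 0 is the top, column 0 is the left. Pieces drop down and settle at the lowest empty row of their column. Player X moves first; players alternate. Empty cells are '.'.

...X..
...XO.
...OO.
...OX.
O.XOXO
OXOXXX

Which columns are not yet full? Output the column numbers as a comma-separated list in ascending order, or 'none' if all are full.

col 0: top cell = '.' → open
col 1: top cell = '.' → open
col 2: top cell = '.' → open
col 3: top cell = 'X' → FULL
col 4: top cell = '.' → open
col 5: top cell = '.' → open

Answer: 0,1,2,4,5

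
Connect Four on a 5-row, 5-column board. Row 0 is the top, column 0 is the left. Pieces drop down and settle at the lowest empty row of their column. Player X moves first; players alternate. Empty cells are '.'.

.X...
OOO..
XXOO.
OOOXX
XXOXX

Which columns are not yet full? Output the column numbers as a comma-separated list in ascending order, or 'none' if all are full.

col 0: top cell = '.' → open
col 1: top cell = 'X' → FULL
col 2: top cell = '.' → open
col 3: top cell = '.' → open
col 4: top cell = '.' → open

Answer: 0,2,3,4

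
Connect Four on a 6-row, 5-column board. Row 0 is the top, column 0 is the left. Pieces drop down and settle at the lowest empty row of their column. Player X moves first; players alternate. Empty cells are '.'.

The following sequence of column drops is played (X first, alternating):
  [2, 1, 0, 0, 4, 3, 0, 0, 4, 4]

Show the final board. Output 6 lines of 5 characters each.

Answer: .....
.....
O....
X...O
O...X
XOXOX

Derivation:
Move 1: X drops in col 2, lands at row 5
Move 2: O drops in col 1, lands at row 5
Move 3: X drops in col 0, lands at row 5
Move 4: O drops in col 0, lands at row 4
Move 5: X drops in col 4, lands at row 5
Move 6: O drops in col 3, lands at row 5
Move 7: X drops in col 0, lands at row 3
Move 8: O drops in col 0, lands at row 2
Move 9: X drops in col 4, lands at row 4
Move 10: O drops in col 4, lands at row 3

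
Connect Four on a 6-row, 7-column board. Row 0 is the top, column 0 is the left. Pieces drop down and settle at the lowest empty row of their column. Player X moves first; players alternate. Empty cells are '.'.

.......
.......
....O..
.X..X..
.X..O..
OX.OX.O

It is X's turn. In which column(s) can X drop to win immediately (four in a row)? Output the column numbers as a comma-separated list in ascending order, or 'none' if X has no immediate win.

Answer: 1

Derivation:
col 0: drop X → no win
col 1: drop X → WIN!
col 2: drop X → no win
col 3: drop X → no win
col 4: drop X → no win
col 5: drop X → no win
col 6: drop X → no win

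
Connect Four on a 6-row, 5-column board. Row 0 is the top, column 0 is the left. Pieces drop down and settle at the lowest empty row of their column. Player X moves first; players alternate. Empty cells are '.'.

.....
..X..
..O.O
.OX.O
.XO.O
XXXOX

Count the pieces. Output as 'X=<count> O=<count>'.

X=7 O=7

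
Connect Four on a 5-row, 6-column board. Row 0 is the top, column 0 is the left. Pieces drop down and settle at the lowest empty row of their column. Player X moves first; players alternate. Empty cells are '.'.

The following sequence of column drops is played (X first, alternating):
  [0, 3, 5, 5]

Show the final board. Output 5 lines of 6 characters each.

Move 1: X drops in col 0, lands at row 4
Move 2: O drops in col 3, lands at row 4
Move 3: X drops in col 5, lands at row 4
Move 4: O drops in col 5, lands at row 3

Answer: ......
......
......
.....O
X..O.X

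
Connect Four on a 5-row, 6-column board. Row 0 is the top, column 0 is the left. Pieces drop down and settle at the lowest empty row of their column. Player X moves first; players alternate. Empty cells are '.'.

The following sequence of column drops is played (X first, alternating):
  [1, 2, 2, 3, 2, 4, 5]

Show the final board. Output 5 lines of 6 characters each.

Answer: ......
......
..X...
..X...
.XOOOX

Derivation:
Move 1: X drops in col 1, lands at row 4
Move 2: O drops in col 2, lands at row 4
Move 3: X drops in col 2, lands at row 3
Move 4: O drops in col 3, lands at row 4
Move 5: X drops in col 2, lands at row 2
Move 6: O drops in col 4, lands at row 4
Move 7: X drops in col 5, lands at row 4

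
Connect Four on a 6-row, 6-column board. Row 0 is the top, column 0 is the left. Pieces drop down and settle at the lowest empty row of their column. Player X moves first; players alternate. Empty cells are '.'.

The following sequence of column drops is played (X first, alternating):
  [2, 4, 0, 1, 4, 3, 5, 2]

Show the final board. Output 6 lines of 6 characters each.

Answer: ......
......
......
......
..O.X.
XOXOOX

Derivation:
Move 1: X drops in col 2, lands at row 5
Move 2: O drops in col 4, lands at row 5
Move 3: X drops in col 0, lands at row 5
Move 4: O drops in col 1, lands at row 5
Move 5: X drops in col 4, lands at row 4
Move 6: O drops in col 3, lands at row 5
Move 7: X drops in col 5, lands at row 5
Move 8: O drops in col 2, lands at row 4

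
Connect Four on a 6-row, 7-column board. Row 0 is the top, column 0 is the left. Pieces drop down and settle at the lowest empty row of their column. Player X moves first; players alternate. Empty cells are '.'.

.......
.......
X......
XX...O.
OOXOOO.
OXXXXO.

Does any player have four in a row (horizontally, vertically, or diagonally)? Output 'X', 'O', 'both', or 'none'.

X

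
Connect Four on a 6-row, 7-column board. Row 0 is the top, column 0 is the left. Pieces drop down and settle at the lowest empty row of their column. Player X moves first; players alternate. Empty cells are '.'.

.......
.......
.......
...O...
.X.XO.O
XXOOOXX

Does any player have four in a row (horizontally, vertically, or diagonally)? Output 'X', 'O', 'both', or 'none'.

none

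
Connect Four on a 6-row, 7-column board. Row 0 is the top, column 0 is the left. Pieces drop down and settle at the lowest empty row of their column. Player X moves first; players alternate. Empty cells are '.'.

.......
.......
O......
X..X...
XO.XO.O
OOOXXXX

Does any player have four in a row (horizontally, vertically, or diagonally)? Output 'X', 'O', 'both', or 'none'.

X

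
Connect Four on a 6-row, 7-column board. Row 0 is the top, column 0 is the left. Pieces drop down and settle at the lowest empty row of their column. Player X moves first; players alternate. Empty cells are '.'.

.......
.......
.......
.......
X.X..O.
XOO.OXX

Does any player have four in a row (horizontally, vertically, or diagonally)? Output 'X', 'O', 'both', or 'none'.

none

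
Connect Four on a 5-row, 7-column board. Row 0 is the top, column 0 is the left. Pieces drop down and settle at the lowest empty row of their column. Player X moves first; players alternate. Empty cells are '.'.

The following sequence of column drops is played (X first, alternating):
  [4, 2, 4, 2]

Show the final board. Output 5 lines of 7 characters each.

Move 1: X drops in col 4, lands at row 4
Move 2: O drops in col 2, lands at row 4
Move 3: X drops in col 4, lands at row 3
Move 4: O drops in col 2, lands at row 3

Answer: .......
.......
.......
..O.X..
..O.X..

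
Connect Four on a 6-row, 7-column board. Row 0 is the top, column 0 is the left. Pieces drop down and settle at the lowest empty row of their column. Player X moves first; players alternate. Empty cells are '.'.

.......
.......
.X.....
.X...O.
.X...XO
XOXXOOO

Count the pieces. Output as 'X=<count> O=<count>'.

X=7 O=6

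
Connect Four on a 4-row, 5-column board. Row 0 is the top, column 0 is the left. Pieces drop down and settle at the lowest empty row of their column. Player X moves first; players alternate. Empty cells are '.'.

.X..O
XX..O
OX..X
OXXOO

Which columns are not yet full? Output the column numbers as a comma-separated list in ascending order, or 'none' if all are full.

col 0: top cell = '.' → open
col 1: top cell = 'X' → FULL
col 2: top cell = '.' → open
col 3: top cell = '.' → open
col 4: top cell = 'O' → FULL

Answer: 0,2,3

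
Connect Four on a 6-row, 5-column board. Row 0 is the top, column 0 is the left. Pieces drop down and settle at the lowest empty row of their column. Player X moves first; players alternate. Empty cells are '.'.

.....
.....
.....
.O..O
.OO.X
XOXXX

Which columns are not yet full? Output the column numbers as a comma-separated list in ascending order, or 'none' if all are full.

Answer: 0,1,2,3,4

Derivation:
col 0: top cell = '.' → open
col 1: top cell = '.' → open
col 2: top cell = '.' → open
col 3: top cell = '.' → open
col 4: top cell = '.' → open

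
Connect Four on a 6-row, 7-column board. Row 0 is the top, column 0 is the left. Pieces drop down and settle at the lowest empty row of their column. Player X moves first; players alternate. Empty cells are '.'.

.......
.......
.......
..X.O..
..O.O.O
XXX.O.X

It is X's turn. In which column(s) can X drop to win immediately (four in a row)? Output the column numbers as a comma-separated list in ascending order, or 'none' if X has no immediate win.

Answer: 3

Derivation:
col 0: drop X → no win
col 1: drop X → no win
col 2: drop X → no win
col 3: drop X → WIN!
col 4: drop X → no win
col 5: drop X → no win
col 6: drop X → no win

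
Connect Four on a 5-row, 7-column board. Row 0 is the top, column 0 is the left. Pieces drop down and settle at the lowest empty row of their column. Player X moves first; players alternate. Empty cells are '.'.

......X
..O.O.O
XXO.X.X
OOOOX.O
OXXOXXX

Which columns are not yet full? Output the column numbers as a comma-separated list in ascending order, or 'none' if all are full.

Answer: 0,1,2,3,4,5

Derivation:
col 0: top cell = '.' → open
col 1: top cell = '.' → open
col 2: top cell = '.' → open
col 3: top cell = '.' → open
col 4: top cell = '.' → open
col 5: top cell = '.' → open
col 6: top cell = 'X' → FULL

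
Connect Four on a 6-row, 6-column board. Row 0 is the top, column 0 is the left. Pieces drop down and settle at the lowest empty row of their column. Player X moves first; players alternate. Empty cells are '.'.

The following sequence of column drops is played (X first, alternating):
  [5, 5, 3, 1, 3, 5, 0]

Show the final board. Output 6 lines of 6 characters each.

Move 1: X drops in col 5, lands at row 5
Move 2: O drops in col 5, lands at row 4
Move 3: X drops in col 3, lands at row 5
Move 4: O drops in col 1, lands at row 5
Move 5: X drops in col 3, lands at row 4
Move 6: O drops in col 5, lands at row 3
Move 7: X drops in col 0, lands at row 5

Answer: ......
......
......
.....O
...X.O
XO.X.X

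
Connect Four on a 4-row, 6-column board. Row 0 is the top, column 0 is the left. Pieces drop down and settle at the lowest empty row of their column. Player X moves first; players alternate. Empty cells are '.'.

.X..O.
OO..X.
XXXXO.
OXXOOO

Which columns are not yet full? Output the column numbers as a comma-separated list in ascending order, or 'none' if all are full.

col 0: top cell = '.' → open
col 1: top cell = 'X' → FULL
col 2: top cell = '.' → open
col 3: top cell = '.' → open
col 4: top cell = 'O' → FULL
col 5: top cell = '.' → open

Answer: 0,2,3,5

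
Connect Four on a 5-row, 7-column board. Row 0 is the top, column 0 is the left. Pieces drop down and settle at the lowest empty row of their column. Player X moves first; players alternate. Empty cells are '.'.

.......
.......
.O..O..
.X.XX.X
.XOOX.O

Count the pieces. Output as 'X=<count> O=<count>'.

X=6 O=5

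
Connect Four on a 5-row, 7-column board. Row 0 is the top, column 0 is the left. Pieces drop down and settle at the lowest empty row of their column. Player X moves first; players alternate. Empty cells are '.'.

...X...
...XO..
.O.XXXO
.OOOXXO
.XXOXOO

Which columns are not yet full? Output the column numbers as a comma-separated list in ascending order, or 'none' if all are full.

col 0: top cell = '.' → open
col 1: top cell = '.' → open
col 2: top cell = '.' → open
col 3: top cell = 'X' → FULL
col 4: top cell = '.' → open
col 5: top cell = '.' → open
col 6: top cell = '.' → open

Answer: 0,1,2,4,5,6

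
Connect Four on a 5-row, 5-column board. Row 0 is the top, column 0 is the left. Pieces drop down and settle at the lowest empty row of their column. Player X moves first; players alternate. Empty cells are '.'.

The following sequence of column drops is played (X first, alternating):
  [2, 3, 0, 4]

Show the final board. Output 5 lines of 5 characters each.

Answer: .....
.....
.....
.....
X.XOO

Derivation:
Move 1: X drops in col 2, lands at row 4
Move 2: O drops in col 3, lands at row 4
Move 3: X drops in col 0, lands at row 4
Move 4: O drops in col 4, lands at row 4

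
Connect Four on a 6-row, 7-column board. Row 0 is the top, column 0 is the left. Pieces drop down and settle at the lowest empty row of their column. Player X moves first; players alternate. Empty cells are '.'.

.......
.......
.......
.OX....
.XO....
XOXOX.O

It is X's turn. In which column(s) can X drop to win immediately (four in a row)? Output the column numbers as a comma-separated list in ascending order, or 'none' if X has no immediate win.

Answer: none

Derivation:
col 0: drop X → no win
col 1: drop X → no win
col 2: drop X → no win
col 3: drop X → no win
col 4: drop X → no win
col 5: drop X → no win
col 6: drop X → no win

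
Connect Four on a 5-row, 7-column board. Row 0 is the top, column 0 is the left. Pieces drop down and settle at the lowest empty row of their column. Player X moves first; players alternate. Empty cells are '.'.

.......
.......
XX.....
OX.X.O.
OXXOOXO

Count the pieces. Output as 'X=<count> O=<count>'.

X=7 O=6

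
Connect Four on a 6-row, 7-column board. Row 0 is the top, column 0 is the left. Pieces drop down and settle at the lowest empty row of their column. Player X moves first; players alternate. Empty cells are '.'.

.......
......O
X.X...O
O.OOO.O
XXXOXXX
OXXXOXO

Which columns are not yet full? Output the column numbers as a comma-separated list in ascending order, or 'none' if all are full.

col 0: top cell = '.' → open
col 1: top cell = '.' → open
col 2: top cell = '.' → open
col 3: top cell = '.' → open
col 4: top cell = '.' → open
col 5: top cell = '.' → open
col 6: top cell = '.' → open

Answer: 0,1,2,3,4,5,6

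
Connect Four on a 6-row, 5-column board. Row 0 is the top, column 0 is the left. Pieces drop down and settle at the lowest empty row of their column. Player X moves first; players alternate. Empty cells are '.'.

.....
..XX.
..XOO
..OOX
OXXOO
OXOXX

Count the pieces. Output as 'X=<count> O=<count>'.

X=9 O=9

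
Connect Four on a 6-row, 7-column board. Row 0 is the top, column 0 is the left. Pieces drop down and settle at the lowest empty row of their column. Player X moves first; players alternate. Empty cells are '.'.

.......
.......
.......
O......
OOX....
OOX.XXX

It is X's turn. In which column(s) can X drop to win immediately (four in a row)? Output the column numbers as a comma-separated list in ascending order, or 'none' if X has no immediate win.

col 0: drop X → no win
col 1: drop X → no win
col 2: drop X → no win
col 3: drop X → WIN!
col 4: drop X → no win
col 5: drop X → no win
col 6: drop X → no win

Answer: 3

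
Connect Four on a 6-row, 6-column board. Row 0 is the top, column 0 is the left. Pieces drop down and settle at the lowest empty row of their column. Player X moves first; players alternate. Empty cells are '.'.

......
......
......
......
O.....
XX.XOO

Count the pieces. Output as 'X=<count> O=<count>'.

X=3 O=3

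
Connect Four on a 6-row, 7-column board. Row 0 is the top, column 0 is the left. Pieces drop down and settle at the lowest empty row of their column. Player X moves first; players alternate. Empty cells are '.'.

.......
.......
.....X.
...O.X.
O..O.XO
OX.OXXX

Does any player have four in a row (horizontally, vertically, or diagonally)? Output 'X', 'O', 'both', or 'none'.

X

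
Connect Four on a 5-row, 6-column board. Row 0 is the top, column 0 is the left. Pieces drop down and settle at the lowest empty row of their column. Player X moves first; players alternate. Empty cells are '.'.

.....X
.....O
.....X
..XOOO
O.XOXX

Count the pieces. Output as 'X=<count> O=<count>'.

X=6 O=6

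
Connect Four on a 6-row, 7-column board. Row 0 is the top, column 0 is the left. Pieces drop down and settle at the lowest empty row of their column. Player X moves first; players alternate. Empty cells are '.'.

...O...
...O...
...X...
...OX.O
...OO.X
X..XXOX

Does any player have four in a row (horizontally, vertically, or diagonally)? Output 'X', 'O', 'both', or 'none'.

none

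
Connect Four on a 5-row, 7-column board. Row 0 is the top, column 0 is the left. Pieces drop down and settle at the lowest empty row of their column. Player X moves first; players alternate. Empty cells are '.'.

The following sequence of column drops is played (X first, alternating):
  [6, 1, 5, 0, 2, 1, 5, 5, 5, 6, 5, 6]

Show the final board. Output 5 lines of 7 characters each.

Move 1: X drops in col 6, lands at row 4
Move 2: O drops in col 1, lands at row 4
Move 3: X drops in col 5, lands at row 4
Move 4: O drops in col 0, lands at row 4
Move 5: X drops in col 2, lands at row 4
Move 6: O drops in col 1, lands at row 3
Move 7: X drops in col 5, lands at row 3
Move 8: O drops in col 5, lands at row 2
Move 9: X drops in col 5, lands at row 1
Move 10: O drops in col 6, lands at row 3
Move 11: X drops in col 5, lands at row 0
Move 12: O drops in col 6, lands at row 2

Answer: .....X.
.....X.
.....OO
.O...XO
OOX..XX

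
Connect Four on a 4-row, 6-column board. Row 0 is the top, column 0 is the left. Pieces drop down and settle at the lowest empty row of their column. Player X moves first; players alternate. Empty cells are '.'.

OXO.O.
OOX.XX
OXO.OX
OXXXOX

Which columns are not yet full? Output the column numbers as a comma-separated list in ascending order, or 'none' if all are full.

Answer: 3,5

Derivation:
col 0: top cell = 'O' → FULL
col 1: top cell = 'X' → FULL
col 2: top cell = 'O' → FULL
col 3: top cell = '.' → open
col 4: top cell = 'O' → FULL
col 5: top cell = '.' → open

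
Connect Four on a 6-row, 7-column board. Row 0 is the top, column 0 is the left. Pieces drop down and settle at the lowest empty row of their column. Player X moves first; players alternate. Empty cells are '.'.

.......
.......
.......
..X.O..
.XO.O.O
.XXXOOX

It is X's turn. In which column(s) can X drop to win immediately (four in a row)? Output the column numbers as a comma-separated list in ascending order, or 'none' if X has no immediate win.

Answer: 0

Derivation:
col 0: drop X → WIN!
col 1: drop X → no win
col 2: drop X → no win
col 3: drop X → no win
col 4: drop X → no win
col 5: drop X → no win
col 6: drop X → no win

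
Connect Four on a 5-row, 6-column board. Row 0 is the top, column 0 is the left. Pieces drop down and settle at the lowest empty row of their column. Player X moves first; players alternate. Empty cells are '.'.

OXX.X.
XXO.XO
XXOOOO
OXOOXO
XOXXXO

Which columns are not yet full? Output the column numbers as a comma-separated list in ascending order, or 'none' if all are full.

Answer: 3,5

Derivation:
col 0: top cell = 'O' → FULL
col 1: top cell = 'X' → FULL
col 2: top cell = 'X' → FULL
col 3: top cell = '.' → open
col 4: top cell = 'X' → FULL
col 5: top cell = '.' → open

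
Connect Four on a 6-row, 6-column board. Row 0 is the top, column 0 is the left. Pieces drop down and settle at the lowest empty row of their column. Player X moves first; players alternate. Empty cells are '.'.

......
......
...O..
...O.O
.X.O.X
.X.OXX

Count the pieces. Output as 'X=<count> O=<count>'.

X=5 O=5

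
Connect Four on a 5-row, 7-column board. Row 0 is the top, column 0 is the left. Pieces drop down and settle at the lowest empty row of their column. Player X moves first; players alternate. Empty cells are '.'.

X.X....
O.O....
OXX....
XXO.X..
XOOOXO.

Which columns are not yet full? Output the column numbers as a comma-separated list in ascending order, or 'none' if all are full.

col 0: top cell = 'X' → FULL
col 1: top cell = '.' → open
col 2: top cell = 'X' → FULL
col 3: top cell = '.' → open
col 4: top cell = '.' → open
col 5: top cell = '.' → open
col 6: top cell = '.' → open

Answer: 1,3,4,5,6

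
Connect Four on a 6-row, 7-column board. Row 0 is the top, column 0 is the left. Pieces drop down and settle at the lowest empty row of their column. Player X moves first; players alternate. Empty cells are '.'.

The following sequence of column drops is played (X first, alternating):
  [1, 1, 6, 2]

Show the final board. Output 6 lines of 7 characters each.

Answer: .......
.......
.......
.......
.O.....
.XO...X

Derivation:
Move 1: X drops in col 1, lands at row 5
Move 2: O drops in col 1, lands at row 4
Move 3: X drops in col 6, lands at row 5
Move 4: O drops in col 2, lands at row 5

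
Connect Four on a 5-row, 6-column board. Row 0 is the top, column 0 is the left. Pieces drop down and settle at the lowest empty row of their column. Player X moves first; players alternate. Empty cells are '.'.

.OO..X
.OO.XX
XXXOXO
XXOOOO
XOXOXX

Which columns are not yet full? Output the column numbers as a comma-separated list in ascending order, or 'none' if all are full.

Answer: 0,3,4

Derivation:
col 0: top cell = '.' → open
col 1: top cell = 'O' → FULL
col 2: top cell = 'O' → FULL
col 3: top cell = '.' → open
col 4: top cell = '.' → open
col 5: top cell = 'X' → FULL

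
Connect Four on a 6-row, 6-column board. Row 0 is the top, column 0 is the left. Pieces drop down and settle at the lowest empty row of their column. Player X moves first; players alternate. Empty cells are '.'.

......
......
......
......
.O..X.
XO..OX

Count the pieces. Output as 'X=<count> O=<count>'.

X=3 O=3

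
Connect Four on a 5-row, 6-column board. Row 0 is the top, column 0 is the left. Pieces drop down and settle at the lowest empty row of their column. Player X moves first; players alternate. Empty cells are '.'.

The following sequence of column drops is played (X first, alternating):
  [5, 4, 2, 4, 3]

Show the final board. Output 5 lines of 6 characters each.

Answer: ......
......
......
....O.
..XXOX

Derivation:
Move 1: X drops in col 5, lands at row 4
Move 2: O drops in col 4, lands at row 4
Move 3: X drops in col 2, lands at row 4
Move 4: O drops in col 4, lands at row 3
Move 5: X drops in col 3, lands at row 4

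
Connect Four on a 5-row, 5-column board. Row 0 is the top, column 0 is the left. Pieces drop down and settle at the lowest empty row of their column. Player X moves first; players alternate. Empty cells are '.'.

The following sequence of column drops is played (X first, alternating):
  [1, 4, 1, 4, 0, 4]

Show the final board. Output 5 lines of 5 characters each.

Answer: .....
.....
....O
.X..O
XX..O

Derivation:
Move 1: X drops in col 1, lands at row 4
Move 2: O drops in col 4, lands at row 4
Move 3: X drops in col 1, lands at row 3
Move 4: O drops in col 4, lands at row 3
Move 5: X drops in col 0, lands at row 4
Move 6: O drops in col 4, lands at row 2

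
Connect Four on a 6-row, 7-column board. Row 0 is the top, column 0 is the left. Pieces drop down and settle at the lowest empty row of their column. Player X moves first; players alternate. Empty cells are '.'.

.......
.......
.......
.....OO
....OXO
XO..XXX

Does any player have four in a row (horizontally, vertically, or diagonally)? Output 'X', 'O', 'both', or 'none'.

none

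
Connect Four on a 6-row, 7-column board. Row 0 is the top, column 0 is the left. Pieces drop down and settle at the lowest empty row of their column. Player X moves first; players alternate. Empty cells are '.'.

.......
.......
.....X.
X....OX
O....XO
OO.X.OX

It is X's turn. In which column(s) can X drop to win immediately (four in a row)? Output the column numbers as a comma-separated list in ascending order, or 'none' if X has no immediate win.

Answer: none

Derivation:
col 0: drop X → no win
col 1: drop X → no win
col 2: drop X → no win
col 3: drop X → no win
col 4: drop X → no win
col 5: drop X → no win
col 6: drop X → no win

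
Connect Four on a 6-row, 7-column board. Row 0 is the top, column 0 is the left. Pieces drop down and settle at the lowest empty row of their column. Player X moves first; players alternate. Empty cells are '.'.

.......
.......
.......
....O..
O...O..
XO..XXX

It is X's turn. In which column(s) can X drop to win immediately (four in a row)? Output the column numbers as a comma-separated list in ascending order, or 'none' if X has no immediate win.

Answer: 3

Derivation:
col 0: drop X → no win
col 1: drop X → no win
col 2: drop X → no win
col 3: drop X → WIN!
col 4: drop X → no win
col 5: drop X → no win
col 6: drop X → no win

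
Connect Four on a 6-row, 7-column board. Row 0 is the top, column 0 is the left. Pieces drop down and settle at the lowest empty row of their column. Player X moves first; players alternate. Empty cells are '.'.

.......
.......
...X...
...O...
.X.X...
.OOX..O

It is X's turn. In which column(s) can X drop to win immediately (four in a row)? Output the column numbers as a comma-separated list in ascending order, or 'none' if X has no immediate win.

Answer: none

Derivation:
col 0: drop X → no win
col 1: drop X → no win
col 2: drop X → no win
col 3: drop X → no win
col 4: drop X → no win
col 5: drop X → no win
col 6: drop X → no win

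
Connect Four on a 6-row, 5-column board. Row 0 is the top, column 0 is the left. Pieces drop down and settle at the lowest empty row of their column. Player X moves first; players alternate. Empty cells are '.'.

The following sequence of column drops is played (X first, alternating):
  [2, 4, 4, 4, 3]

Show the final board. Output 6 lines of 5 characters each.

Answer: .....
.....
.....
....O
....X
..XXO

Derivation:
Move 1: X drops in col 2, lands at row 5
Move 2: O drops in col 4, lands at row 5
Move 3: X drops in col 4, lands at row 4
Move 4: O drops in col 4, lands at row 3
Move 5: X drops in col 3, lands at row 5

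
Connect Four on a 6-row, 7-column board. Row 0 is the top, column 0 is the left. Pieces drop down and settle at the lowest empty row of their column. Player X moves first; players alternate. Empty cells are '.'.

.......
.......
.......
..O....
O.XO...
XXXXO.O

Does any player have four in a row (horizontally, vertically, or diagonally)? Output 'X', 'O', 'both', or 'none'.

X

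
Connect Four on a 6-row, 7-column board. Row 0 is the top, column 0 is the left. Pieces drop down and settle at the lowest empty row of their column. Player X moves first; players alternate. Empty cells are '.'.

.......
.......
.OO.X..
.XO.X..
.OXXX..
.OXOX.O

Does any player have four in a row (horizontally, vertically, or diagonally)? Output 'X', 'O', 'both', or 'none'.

X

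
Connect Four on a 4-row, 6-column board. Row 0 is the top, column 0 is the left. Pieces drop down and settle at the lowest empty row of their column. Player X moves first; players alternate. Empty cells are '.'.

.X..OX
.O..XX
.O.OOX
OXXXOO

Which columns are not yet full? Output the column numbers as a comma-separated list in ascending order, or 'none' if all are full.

col 0: top cell = '.' → open
col 1: top cell = 'X' → FULL
col 2: top cell = '.' → open
col 3: top cell = '.' → open
col 4: top cell = 'O' → FULL
col 5: top cell = 'X' → FULL

Answer: 0,2,3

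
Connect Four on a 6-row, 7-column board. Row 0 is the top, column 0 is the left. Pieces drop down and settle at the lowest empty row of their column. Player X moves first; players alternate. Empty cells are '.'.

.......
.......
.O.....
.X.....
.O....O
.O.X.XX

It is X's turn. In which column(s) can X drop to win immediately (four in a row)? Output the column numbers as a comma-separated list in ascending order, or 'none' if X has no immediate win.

Answer: 4

Derivation:
col 0: drop X → no win
col 1: drop X → no win
col 2: drop X → no win
col 3: drop X → no win
col 4: drop X → WIN!
col 5: drop X → no win
col 6: drop X → no win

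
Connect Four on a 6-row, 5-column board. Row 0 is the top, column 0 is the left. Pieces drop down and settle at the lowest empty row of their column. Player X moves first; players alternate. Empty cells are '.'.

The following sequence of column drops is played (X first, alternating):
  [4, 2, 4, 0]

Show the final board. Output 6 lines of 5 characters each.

Answer: .....
.....
.....
.....
....X
O.O.X

Derivation:
Move 1: X drops in col 4, lands at row 5
Move 2: O drops in col 2, lands at row 5
Move 3: X drops in col 4, lands at row 4
Move 4: O drops in col 0, lands at row 5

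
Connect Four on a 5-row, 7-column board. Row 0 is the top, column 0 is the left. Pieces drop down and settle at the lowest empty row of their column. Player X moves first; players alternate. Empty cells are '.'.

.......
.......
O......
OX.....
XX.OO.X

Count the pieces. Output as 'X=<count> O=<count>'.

X=4 O=4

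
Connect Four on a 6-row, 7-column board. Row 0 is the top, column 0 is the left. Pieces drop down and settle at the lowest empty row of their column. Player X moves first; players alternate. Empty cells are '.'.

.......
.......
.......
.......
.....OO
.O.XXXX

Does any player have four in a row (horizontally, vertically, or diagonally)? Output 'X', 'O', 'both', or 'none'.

X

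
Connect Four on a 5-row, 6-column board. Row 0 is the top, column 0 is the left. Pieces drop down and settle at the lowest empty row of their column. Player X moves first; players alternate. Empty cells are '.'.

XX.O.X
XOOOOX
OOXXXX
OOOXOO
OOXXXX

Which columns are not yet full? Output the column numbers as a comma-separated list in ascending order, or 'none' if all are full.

col 0: top cell = 'X' → FULL
col 1: top cell = 'X' → FULL
col 2: top cell = '.' → open
col 3: top cell = 'O' → FULL
col 4: top cell = '.' → open
col 5: top cell = 'X' → FULL

Answer: 2,4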